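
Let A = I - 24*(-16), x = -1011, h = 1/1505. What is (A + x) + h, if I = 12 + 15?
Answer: -902999/1505 ≈ -600.00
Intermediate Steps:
I = 27
h = 1/1505 ≈ 0.00066445
A = 411 (A = 27 - 24*(-16) = 27 + 384 = 411)
(A + x) + h = (411 - 1011) + 1/1505 = -600 + 1/1505 = -902999/1505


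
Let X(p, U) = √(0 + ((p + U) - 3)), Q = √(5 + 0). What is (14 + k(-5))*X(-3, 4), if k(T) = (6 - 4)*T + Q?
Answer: I*√2*(4 + √5) ≈ 8.8191*I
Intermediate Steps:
Q = √5 ≈ 2.2361
X(p, U) = √(-3 + U + p) (X(p, U) = √(0 + ((U + p) - 3)) = √(0 + (-3 + U + p)) = √(-3 + U + p))
k(T) = √5 + 2*T (k(T) = (6 - 4)*T + √5 = 2*T + √5 = √5 + 2*T)
(14 + k(-5))*X(-3, 4) = (14 + (√5 + 2*(-5)))*√(-3 + 4 - 3) = (14 + (√5 - 10))*√(-2) = (14 + (-10 + √5))*(I*√2) = (4 + √5)*(I*√2) = I*√2*(4 + √5)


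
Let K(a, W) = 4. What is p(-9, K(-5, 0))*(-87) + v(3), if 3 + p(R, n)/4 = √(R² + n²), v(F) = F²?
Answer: 1053 - 348*√97 ≈ -2374.4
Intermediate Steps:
p(R, n) = -12 + 4*√(R² + n²)
p(-9, K(-5, 0))*(-87) + v(3) = (-12 + 4*√((-9)² + 4²))*(-87) + 3² = (-12 + 4*√(81 + 16))*(-87) + 9 = (-12 + 4*√97)*(-87) + 9 = (1044 - 348*√97) + 9 = 1053 - 348*√97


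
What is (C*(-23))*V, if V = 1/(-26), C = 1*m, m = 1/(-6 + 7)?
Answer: 23/26 ≈ 0.88461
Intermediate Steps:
m = 1 (m = 1/1 = 1)
C = 1 (C = 1*1 = 1)
V = -1/26 ≈ -0.038462
(C*(-23))*V = (1*(-23))*(-1/26) = -23*(-1/26) = 23/26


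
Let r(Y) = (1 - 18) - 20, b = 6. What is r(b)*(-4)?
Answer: 148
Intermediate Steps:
r(Y) = -37 (r(Y) = -17 - 20 = -37)
r(b)*(-4) = -37*(-4) = 148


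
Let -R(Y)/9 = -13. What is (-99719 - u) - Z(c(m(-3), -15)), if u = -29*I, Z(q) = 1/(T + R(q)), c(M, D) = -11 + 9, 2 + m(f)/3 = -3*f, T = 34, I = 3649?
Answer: 921401/151 ≈ 6102.0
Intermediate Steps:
R(Y) = 117 (R(Y) = -9*(-13) = 117)
m(f) = -6 - 9*f (m(f) = -6 + 3*(-3*f) = -6 - 9*f)
c(M, D) = -2
Z(q) = 1/151 (Z(q) = 1/(34 + 117) = 1/151)
u = -105821 (u = -29*3649 = -105821)
(-99719 - u) - Z(c(m(-3), -15)) = (-99719 - 1*(-105821)) - 1*1/151 = (-99719 + 105821) - 1/151 = 6102 - 1/151 = 921401/151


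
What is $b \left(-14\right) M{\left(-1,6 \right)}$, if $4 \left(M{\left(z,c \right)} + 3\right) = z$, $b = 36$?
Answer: $1638$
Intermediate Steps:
$M{\left(z,c \right)} = -3 + \frac{z}{4}$
$b \left(-14\right) M{\left(-1,6 \right)} = 36 \left(-14\right) \left(-3 + \frac{1}{4} \left(-1\right)\right) = - 504 \left(-3 - \frac{1}{4}\right) = \left(-504\right) \left(- \frac{13}{4}\right) = 1638$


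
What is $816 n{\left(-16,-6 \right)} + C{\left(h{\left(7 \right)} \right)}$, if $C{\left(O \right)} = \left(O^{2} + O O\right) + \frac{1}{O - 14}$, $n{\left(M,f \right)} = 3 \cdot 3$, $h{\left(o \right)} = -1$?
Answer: $\frac{110189}{15} \approx 7345.9$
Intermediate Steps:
$n{\left(M,f \right)} = 9$
$C{\left(O \right)} = \frac{1}{-14 + O} + 2 O^{2}$ ($C{\left(O \right)} = \left(O^{2} + O^{2}\right) + \frac{1}{-14 + O} = 2 O^{2} + \frac{1}{-14 + O} = \frac{1}{-14 + O} + 2 O^{2}$)
$816 n{\left(-16,-6 \right)} + C{\left(h{\left(7 \right)} \right)} = 816 \cdot 9 + \frac{1 - 28 \left(-1\right)^{2} + 2 \left(-1\right)^{3}}{-14 - 1} = 7344 + \frac{1 - 28 + 2 \left(-1\right)}{-15} = 7344 - \frac{1 - 28 - 2}{15} = 7344 - - \frac{29}{15} = 7344 + \frac{29}{15} = \frac{110189}{15}$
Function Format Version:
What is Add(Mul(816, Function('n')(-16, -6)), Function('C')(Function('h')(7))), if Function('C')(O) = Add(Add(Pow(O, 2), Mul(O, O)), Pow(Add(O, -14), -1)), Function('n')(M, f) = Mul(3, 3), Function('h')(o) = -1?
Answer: Rational(110189, 15) ≈ 7345.9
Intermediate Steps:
Function('n')(M, f) = 9
Function('C')(O) = Add(Pow(Add(-14, O), -1), Mul(2, Pow(O, 2))) (Function('C')(O) = Add(Add(Pow(O, 2), Pow(O, 2)), Pow(Add(-14, O), -1)) = Add(Mul(2, Pow(O, 2)), Pow(Add(-14, O), -1)) = Add(Pow(Add(-14, O), -1), Mul(2, Pow(O, 2))))
Add(Mul(816, Function('n')(-16, -6)), Function('C')(Function('h')(7))) = Add(Mul(816, 9), Mul(Pow(Add(-14, -1), -1), Add(1, Mul(-28, Pow(-1, 2)), Mul(2, Pow(-1, 3))))) = Add(7344, Mul(Pow(-15, -1), Add(1, Mul(-28, 1), Mul(2, -1)))) = Add(7344, Mul(Rational(-1, 15), Add(1, -28, -2))) = Add(7344, Mul(Rational(-1, 15), -29)) = Add(7344, Rational(29, 15)) = Rational(110189, 15)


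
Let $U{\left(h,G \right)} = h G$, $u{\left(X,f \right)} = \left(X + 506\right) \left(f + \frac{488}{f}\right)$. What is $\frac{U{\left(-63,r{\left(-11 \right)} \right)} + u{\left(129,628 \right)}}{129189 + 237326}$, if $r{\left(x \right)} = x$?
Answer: $\frac{62794731}{57542855} \approx 1.0913$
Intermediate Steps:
$u{\left(X,f \right)} = \left(506 + X\right) \left(f + \frac{488}{f}\right)$
$U{\left(h,G \right)} = G h$
$\frac{U{\left(-63,r{\left(-11 \right)} \right)} + u{\left(129,628 \right)}}{129189 + 237326} = \frac{\left(-11\right) \left(-63\right) + \frac{246928 + 488 \cdot 129 + 628^{2} \left(506 + 129\right)}{628}}{129189 + 237326} = \frac{693 + \frac{246928 + 62952 + 394384 \cdot 635}{628}}{366515} = \left(693 + \frac{246928 + 62952 + 250433840}{628}\right) \frac{1}{366515} = \left(693 + \frac{1}{628} \cdot 250743720\right) \frac{1}{366515} = \left(693 + \frac{62685930}{157}\right) \frac{1}{366515} = \frac{62794731}{157} \cdot \frac{1}{366515} = \frac{62794731}{57542855}$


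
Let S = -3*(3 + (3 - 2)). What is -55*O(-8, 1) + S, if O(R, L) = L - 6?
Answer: 263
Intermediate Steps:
O(R, L) = -6 + L
S = -12 (S = -3*(3 + 1) = -3*4 = -12)
-55*O(-8, 1) + S = -55*(-6 + 1) - 12 = -55*(-5) - 12 = 275 - 12 = 263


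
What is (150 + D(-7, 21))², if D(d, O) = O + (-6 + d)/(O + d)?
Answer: 5669161/196 ≈ 28924.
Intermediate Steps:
D(d, O) = O + (-6 + d)/(O + d)
(150 + D(-7, 21))² = (150 + (-6 - 7 + 21² + 21*(-7))/(21 - 7))² = (150 + (-6 - 7 + 441 - 147)/14)² = (150 + (1/14)*281)² = (150 + 281/14)² = (2381/14)² = 5669161/196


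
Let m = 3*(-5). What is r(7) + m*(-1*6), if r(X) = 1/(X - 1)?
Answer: 541/6 ≈ 90.167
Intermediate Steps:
m = -15
r(X) = 1/(-1 + X)
r(7) + m*(-1*6) = 1/(-1 + 7) - (-15)*6 = 1/6 - 15*(-6) = ⅙ + 90 = 541/6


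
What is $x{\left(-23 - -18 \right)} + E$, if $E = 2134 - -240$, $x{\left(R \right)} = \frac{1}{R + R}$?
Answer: $\frac{23739}{10} \approx 2373.9$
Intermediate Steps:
$x{\left(R \right)} = \frac{1}{2 R}$
$E = 2374$ ($E = 2134 + 240 = 2374$)
$x{\left(-23 - -18 \right)} + E = \frac{1}{2 \left(-23 - -18\right)} + 2374 = \frac{1}{2 \left(-23 + 18\right)} + 2374 = \frac{1}{2 \left(-5\right)} + 2374 = \frac{1}{2} \left(- \frac{1}{5}\right) + 2374 = - \frac{1}{10} + 2374 = \frac{23739}{10}$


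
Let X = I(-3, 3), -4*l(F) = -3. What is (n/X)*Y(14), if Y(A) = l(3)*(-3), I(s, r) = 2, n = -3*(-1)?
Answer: -27/8 ≈ -3.3750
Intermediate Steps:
l(F) = ¾ (l(F) = -¼*(-3) = ¾)
n = 3
Y(A) = -9/4 (Y(A) = (¾)*(-3) = -9/4)
X = 2
(n/X)*Y(14) = (3/2)*(-9/4) = -27/8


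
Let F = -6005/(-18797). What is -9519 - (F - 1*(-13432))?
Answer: -431415952/18797 ≈ -22951.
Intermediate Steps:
F = 6005/18797 (F = -6005*(-1/18797) = 6005/18797 ≈ 0.31947)
-9519 - (F - 1*(-13432)) = -9519 - (6005/18797 - 1*(-13432)) = -9519 - (6005/18797 + 13432) = -9519 - 1*252487309/18797 = -9519 - 252487309/18797 = -431415952/18797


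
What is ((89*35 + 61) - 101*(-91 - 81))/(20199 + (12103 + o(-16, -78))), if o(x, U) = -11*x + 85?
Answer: 20548/32563 ≈ 0.63102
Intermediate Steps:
o(x, U) = 85 - 11*x
((89*35 + 61) - 101*(-91 - 81))/(20199 + (12103 + o(-16, -78))) = ((89*35 + 61) - 101*(-91 - 81))/(20199 + (12103 + (85 - 11*(-16)))) = ((3115 + 61) - 101*(-172))/(20199 + (12103 + (85 + 176))) = (3176 + 17372)/(20199 + (12103 + 261)) = 20548/(20199 + 12364) = 20548/32563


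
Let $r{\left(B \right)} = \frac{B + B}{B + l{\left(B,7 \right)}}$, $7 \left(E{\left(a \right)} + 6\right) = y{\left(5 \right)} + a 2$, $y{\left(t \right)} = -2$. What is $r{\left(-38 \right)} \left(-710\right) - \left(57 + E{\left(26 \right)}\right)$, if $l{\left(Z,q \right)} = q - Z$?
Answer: $\frac{53553}{7} \approx 7650.4$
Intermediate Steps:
$E{\left(a \right)} = - \frac{44}{7} + \frac{2 a}{7}$ ($E{\left(a \right)} = -6 + \frac{-2 + a 2}{7} = -6 + \frac{-2 + 2 a}{7} = -6 + \left(- \frac{2}{7} + \frac{2 a}{7}\right) = - \frac{44}{7} + \frac{2 a}{7}$)
$r{\left(B \right)} = \frac{2 B}{7}$ ($r{\left(B \right)} = \frac{B + B}{B - \left(-7 + B\right)} = \frac{2 B}{7}$)
$r{\left(-38 \right)} \left(-710\right) - \left(57 + E{\left(26 \right)}\right) = \frac{2}{7} \left(-38\right) \left(-710\right) - \left(\frac{355}{7} + \frac{52}{7}\right) = \left(- \frac{76}{7}\right) \left(-710\right) - \frac{407}{7} = \frac{53960}{7} - \frac{407}{7} = \frac{53553}{7}$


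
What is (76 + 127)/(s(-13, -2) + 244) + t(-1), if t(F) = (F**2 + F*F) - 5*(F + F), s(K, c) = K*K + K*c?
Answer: 5471/439 ≈ 12.462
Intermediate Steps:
s(K, c) = K**2 + K*c
t(F) = -10*F + 2*F**2 (t(F) = (F**2 + F**2) - 10*F = 2*F**2 - 10*F = -10*F + 2*F**2)
(76 + 127)/(s(-13, -2) + 244) + t(-1) = (76 + 127)/(-13*(-13 - 2) + 244) + 2*(-1)*(-5 - 1) = 203/(-13*(-15) + 244) + 2*(-1)*(-6) = 203/(195 + 244) + 12 = 203/439 + 12 = 5471/439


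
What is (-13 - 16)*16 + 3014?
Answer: 2550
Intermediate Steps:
(-13 - 16)*16 + 3014 = -29*16 + 3014 = -464 + 3014 = 2550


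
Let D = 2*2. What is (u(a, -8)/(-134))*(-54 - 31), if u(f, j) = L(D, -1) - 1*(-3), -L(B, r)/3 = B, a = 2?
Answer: -765/134 ≈ -5.7090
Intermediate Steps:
D = 4
L(B, r) = -3*B
u(f, j) = -9 (u(f, j) = -3*4 - 1*(-3) = -12 + 3 = -9)
(u(a, -8)/(-134))*(-54 - 31) = (-9/(-134))*(-54 - 31) = -9*(-1/134)*(-85) = (9/134)*(-85) = -765/134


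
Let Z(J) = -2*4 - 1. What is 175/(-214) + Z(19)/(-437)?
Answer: -74549/93518 ≈ -0.79716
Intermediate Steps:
Z(J) = -9 (Z(J) = -8 - 1 = -9)
175/(-214) + Z(19)/(-437) = 175/(-214) - 9/(-437) = 175*(-1/214) - 9*(-1/437) = -175/214 + 9/437 = -74549/93518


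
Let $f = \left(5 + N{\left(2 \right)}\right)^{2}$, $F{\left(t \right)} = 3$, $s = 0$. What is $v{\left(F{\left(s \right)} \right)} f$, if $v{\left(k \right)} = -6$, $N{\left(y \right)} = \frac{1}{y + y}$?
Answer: $- \frac{1323}{8} \approx -165.38$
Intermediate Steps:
$N{\left(y \right)} = \frac{1}{2 y}$
$f = \frac{441}{16}$ ($f = \left(5 + \frac{1}{2 \cdot 2}\right)^{2} = \left(5 + \frac{1}{2} \cdot \frac{1}{2}\right)^{2} = \left(5 + \frac{1}{4}\right)^{2} = \left(\frac{21}{4}\right)^{2} = \frac{441}{16} \approx 27.563$)
$v{\left(F{\left(s \right)} \right)} f = \left(-6\right) \frac{441}{16} = - \frac{1323}{8}$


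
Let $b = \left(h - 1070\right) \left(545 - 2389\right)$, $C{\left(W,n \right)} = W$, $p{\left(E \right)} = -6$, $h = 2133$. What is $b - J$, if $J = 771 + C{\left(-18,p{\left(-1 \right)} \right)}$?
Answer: $-1960925$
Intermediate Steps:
$b = -1960172$ ($b = \left(2133 - 1070\right) \left(545 - 2389\right) = 1063 \left(-1844\right) = -1960172$)
$J = 753$ ($J = 771 - 18 = 753$)
$b - J = -1960172 - 753 = -1960925$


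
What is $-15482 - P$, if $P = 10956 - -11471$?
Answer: $-37909$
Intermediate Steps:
$P = 22427$ ($P = 10956 + 11471 = 22427$)
$-15482 - P = -15482 - 22427 = -37909$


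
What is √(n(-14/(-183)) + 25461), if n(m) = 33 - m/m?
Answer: √25493 ≈ 159.67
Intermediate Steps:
n(m) = 32 (n(m) = 33 - 1*1 = 33 - 1 = 32)
√(n(-14/(-183)) + 25461) = √(32 + 25461) = √25493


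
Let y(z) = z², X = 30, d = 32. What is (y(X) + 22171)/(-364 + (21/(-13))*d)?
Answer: -299923/5404 ≈ -55.500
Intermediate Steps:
(y(X) + 22171)/(-364 + (21/(-13))*d) = (30² + 22171)/(-364 + (21/(-13))*32) = (900 + 22171)/(-364 + (21*(-1/13))*32) = 23071/(-364 - 21/13*32) = 23071/(-364 - 672/13) = 23071/(-5404/13) = 23071*(-13/5404) = -299923/5404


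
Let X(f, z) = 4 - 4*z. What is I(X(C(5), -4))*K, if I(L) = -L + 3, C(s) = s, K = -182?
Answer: 3094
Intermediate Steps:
I(L) = 3 - L
I(X(C(5), -4))*K = (3 - (4 - 4*(-4)))*(-182) = (3 - (4 + 16))*(-182) = (3 - 1*20)*(-182) = (3 - 20)*(-182) = -17*(-182) = 3094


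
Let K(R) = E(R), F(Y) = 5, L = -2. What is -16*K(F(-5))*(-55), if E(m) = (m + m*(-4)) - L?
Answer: -11440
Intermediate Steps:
E(m) = 2 - 3*m (E(m) = (m + m*(-4)) - 1*(-2) = (m - 4*m) + 2 = -3*m + 2 = 2 - 3*m)
K(R) = 2 - 3*R
-16*K(F(-5))*(-55) = -16*(2 - 3*5)*(-55) = -16*(2 - 15)*(-55) = -16*(-13)*(-55) = 208*(-55) = -11440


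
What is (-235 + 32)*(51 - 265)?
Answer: 43442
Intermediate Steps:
(-235 + 32)*(51 - 265) = -203*(-214) = 43442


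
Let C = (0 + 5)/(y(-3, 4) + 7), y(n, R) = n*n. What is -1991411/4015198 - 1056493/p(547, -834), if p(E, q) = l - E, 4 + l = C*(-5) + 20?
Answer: 67855488476693/34213502158 ≈ 1983.3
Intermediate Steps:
y(n, R) = n²
C = 5/16 (C = (0 + 5)/((-3)² + 7) = 5/(9 + 7) = 5/16 ≈ 0.31250)
l = 231/16 (l = -4 + ((5/16)*(-5) + 20) = -4 + (-25/16 + 20) = -4 + 295/16 = 231/16 ≈ 14.438)
p(E, q) = 231/16 - E
-1991411/4015198 - 1056493/p(547, -834) = -1991411/4015198 - 1056493/(231/16 - 1*547) = -1991411*1/4015198 - 1056493/(231/16 - 547) = -1991411/4015198 - 1056493/(-8521/16) = -1991411/4015198 - 1056493*(-16/8521) = -1991411/4015198 + 16903888/8521 = 67855488476693/34213502158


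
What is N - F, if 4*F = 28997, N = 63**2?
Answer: -13121/4 ≈ -3280.3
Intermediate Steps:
N = 3969
F = 28997/4 (F = (1/4)*28997 = 28997/4 ≈ 7249.3)
N - F = 3969 - 1*28997/4 = 3969 - 28997/4 = -13121/4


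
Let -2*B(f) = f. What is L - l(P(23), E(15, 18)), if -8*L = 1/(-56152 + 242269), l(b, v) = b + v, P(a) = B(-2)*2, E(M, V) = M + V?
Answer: -52112761/1488936 ≈ -35.000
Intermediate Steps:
B(f) = -f/2
P(a) = 2 (P(a) = -1/2*(-2)*2 = 1*2 = 2)
L = -1/1488936 (L = -1/(8*(-56152 + 242269)) = -1/8/186117 = -1/8*1/186117 = -1/1488936 ≈ -6.7162e-7)
L - l(P(23), E(15, 18)) = -1/1488936 - (2 + (15 + 18)) = -1/1488936 - (2 + 33) = -1/1488936 - 1*35 = -1/1488936 - 35 = -52112761/1488936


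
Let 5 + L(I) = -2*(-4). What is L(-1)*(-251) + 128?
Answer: -625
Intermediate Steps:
L(I) = 3 (L(I) = -5 - 2*(-4) = -5 + 8 = 3)
L(-1)*(-251) + 128 = 3*(-251) + 128 = -753 + 128 = -625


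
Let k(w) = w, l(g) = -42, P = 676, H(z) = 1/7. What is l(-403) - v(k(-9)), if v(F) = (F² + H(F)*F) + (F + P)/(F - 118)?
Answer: -103535/889 ≈ -116.46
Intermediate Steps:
H(z) = ⅐
v(F) = F² + F/7 + (676 + F)/(-118 + F) (v(F) = (F² + F/7) + (F + 676)/(F - 118) = (F² + F/7) + (676 + F)/(-118 + F) = F² + F/7 + (676 + F)/(-118 + F))
l(-403) - v(k(-9)) = -42 - (4732 - 825*(-9)² - 111*(-9) + 7*(-9)³)/(7*(-118 - 9)) = -42 - (4732 - 825*81 + 999 + 7*(-729))/(7*(-127)) = -42 - (-1)*(4732 - 66825 + 999 - 5103)/(7*127) = -42 - (-1)*(-66197)/(7*127) = -42 - 1*66197/889 = -42 - 66197/889 = -103535/889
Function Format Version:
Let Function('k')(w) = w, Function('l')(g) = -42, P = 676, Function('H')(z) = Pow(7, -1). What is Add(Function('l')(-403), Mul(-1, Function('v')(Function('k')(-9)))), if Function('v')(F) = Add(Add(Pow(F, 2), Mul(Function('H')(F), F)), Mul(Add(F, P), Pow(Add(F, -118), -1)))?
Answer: Rational(-103535, 889) ≈ -116.46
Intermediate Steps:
Function('H')(z) = Rational(1, 7)
Function('v')(F) = Add(Pow(F, 2), Mul(Rational(1, 7), F), Mul(Pow(Add(-118, F), -1), Add(676, F))) (Function('v')(F) = Add(Add(Pow(F, 2), Mul(Rational(1, 7), F)), Mul(Add(F, 676), Pow(Add(F, -118), -1))) = Add(Add(Pow(F, 2), Mul(Rational(1, 7), F)), Mul(Add(676, F), Pow(Add(-118, F), -1))) = Add(Add(Pow(F, 2), Mul(Rational(1, 7), F)), Mul(Pow(Add(-118, F), -1), Add(676, F))) = Add(Pow(F, 2), Mul(Rational(1, 7), F), Mul(Pow(Add(-118, F), -1), Add(676, F))))
Add(Function('l')(-403), Mul(-1, Function('v')(Function('k')(-9)))) = Add(-42, Mul(-1, Mul(Rational(1, 7), Pow(Add(-118, -9), -1), Add(4732, Mul(-825, Pow(-9, 2)), Mul(-111, -9), Mul(7, Pow(-9, 3)))))) = Add(-42, Mul(-1, Mul(Rational(1, 7), Pow(-127, -1), Add(4732, Mul(-825, 81), 999, Mul(7, -729))))) = Add(-42, Mul(-1, Mul(Rational(1, 7), Rational(-1, 127), Add(4732, -66825, 999, -5103)))) = Add(-42, Mul(-1, Mul(Rational(1, 7), Rational(-1, 127), -66197))) = Add(-42, Mul(-1, Rational(66197, 889))) = Add(-42, Rational(-66197, 889)) = Rational(-103535, 889)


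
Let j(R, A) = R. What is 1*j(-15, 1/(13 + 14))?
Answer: -15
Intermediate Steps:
1*j(-15, 1/(13 + 14)) = 1*(-15) = -15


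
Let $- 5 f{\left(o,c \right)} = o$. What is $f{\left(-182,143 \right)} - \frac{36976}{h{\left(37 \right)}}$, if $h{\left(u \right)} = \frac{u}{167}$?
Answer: $- \frac{30868226}{185} \approx -1.6686 \cdot 10^{5}$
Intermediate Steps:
$f{\left(o,c \right)} = - \frac{o}{5}$
$h{\left(u \right)} = \frac{u}{167}$ ($h{\left(u \right)} = u \frac{1}{167} = \frac{u}{167}$)
$f{\left(-182,143 \right)} - \frac{36976}{h{\left(37 \right)}} = \left(- \frac{1}{5}\right) \left(-182\right) - \frac{36976}{\frac{1}{167} \cdot 37} = \frac{182}{5} - \frac{36976}{\frac{37}{167}} = \frac{182}{5} - 36976 \cdot \frac{167}{37} = \frac{182}{5} - \frac{6174992}{37} = - \frac{30868226}{185}$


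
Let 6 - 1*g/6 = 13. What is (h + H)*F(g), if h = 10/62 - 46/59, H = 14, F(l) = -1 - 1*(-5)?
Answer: 97900/1829 ≈ 53.526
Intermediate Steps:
g = -42 (g = 36 - 6*13 = 36 - 78 = -42)
F(l) = 4 (F(l) = -1 + 5 = 4)
h = -1131/1829 (h = 10*(1/62) - 46*1/59 = 5/31 - 46/59 = -1131/1829 ≈ -0.61837)
(h + H)*F(g) = (-1131/1829 + 14)*4 = (24475/1829)*4 = 97900/1829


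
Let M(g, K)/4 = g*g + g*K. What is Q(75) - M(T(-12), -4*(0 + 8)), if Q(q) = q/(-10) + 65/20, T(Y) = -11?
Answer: -7585/4 ≈ -1896.3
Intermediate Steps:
M(g, K) = 4*g² + 4*K*g (M(g, K) = 4*(g*g + g*K) = 4*(g² + K*g) = 4*g² + 4*K*g)
Q(q) = 13/4 - q/10 (Q(q) = q*(-⅒) + 65*(1/20) = -q/10 + 13/4 = 13/4 - q/10)
Q(75) - M(T(-12), -4*(0 + 8)) = (13/4 - ⅒*75) - 4*(-11)*(-4*(0 + 8) - 11) = (13/4 - 15/2) - 4*(-11)*(-4*8 - 11) = -17/4 - 4*(-11)*(-32 - 11) = -17/4 - 4*(-11)*(-43) = -17/4 - 1*1892 = -17/4 - 1892 = -7585/4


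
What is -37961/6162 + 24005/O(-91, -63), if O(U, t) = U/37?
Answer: -421265417/43134 ≈ -9766.4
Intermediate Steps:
O(U, t) = U/37 (O(U, t) = U*(1/37) = U/37)
-37961/6162 + 24005/O(-91, -63) = -37961/6162 + 24005/(((1/37)*(-91))) = -37961*1/6162 + 24005/(-91/37) = -37961/6162 + 24005*(-37/91) = -37961/6162 - 888185/91 = -421265417/43134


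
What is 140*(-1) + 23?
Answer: -117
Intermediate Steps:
140*(-1) + 23 = -140 + 23 = -117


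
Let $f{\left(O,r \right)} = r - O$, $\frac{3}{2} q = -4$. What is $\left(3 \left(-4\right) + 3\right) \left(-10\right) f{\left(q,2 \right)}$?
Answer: $420$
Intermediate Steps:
$q = - \frac{8}{3}$ ($q = \frac{2}{3} \left(-4\right) = - \frac{8}{3} \approx -2.6667$)
$\left(3 \left(-4\right) + 3\right) \left(-10\right) f{\left(q,2 \right)} = \left(3 \left(-4\right) + 3\right) \left(-10\right) \left(2 - - \frac{8}{3}\right) = \left(-12 + 3\right) \left(-10\right) \left(2 + \frac{8}{3}\right) = \left(-9\right) \left(-10\right) \frac{14}{3} = 90 \cdot \frac{14}{3} = 420$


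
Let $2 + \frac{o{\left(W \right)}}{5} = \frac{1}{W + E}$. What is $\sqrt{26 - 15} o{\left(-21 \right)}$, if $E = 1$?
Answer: $- \frac{41 \sqrt{11}}{4} \approx -33.995$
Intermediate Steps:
$o{\left(W \right)} = -10 + \frac{5}{1 + W}$ ($o{\left(W \right)} = -10 + \frac{5}{W + 1} = -10 + \frac{5}{1 + W}$)
$\sqrt{26 - 15} o{\left(-21 \right)} = \sqrt{26 - 15} \frac{5 \left(-1 - -42\right)}{1 - 21} = \sqrt{11} \frac{5 \left(-1 + 42\right)}{-20} = \sqrt{11} \cdot 5 \left(- \frac{1}{20}\right) 41 = \sqrt{11} \left(- \frac{41}{4}\right) = - \frac{41 \sqrt{11}}{4}$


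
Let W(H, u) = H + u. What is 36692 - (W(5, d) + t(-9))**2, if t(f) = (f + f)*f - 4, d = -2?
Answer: 10771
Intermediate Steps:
t(f) = -4 + 2*f**2 (t(f) = (2*f)*f - 4 = 2*f**2 - 4 = -4 + 2*f**2)
36692 - (W(5, d) + t(-9))**2 = 36692 - ((5 - 2) + (-4 + 2*(-9)**2))**2 = 36692 - (3 + (-4 + 2*81))**2 = 36692 - (3 + (-4 + 162))**2 = 36692 - (3 + 158)**2 = 36692 - 1*161**2 = 36692 - 1*25921 = 36692 - 25921 = 10771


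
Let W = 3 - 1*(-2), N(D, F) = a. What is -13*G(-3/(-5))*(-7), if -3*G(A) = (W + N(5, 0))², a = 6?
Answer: -11011/3 ≈ -3670.3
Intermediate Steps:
N(D, F) = 6
W = 5 (W = 3 + 2 = 5)
G(A) = -121/3 (G(A) = -(5 + 6)²/3 = -⅓*11² = -⅓*121 = -121/3)
-13*G(-3/(-5))*(-7) = -13*(-121/3)*(-7) = (1573/3)*(-7) = -11011/3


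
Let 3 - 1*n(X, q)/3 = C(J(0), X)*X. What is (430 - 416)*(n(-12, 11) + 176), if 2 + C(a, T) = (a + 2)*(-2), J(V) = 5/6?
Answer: -1274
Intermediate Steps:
J(V) = ⅚ (J(V) = 5*(⅙) = ⅚)
C(a, T) = -6 - 2*a (C(a, T) = -2 + (a + 2)*(-2) = -2 + (2 + a)*(-2) = -2 + (-4 - 2*a) = -6 - 2*a)
n(X, q) = 9 + 23*X (n(X, q) = 9 - 3*(-6 - 2*⅚)*X = 9 - 3*(-6 - 5/3)*X = 9 - (-23)*X = 9 + 23*X)
(430 - 416)*(n(-12, 11) + 176) = (430 - 416)*((9 + 23*(-12)) + 176) = 14*((9 - 276) + 176) = 14*(-267 + 176) = 14*(-91) = -1274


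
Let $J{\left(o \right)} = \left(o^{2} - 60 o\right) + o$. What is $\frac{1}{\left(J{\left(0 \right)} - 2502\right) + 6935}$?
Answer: $\frac{1}{4433} \approx 0.00022558$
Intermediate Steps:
$J{\left(o \right)} = o^{2} - 59 o$
$\frac{1}{\left(J{\left(0 \right)} - 2502\right) + 6935} = \frac{1}{\left(0 \left(-59 + 0\right) - 2502\right) + 6935} = \frac{1}{\left(0 \left(-59\right) - 2502\right) + 6935} = \frac{1}{\left(0 - 2502\right) + 6935} = \frac{1}{-2502 + 6935} = \frac{1}{4433}$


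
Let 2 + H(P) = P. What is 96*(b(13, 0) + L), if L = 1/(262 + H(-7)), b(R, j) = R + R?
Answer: 631584/253 ≈ 2496.4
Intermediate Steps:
H(P) = -2 + P
b(R, j) = 2*R
L = 1/253 (L = 1/(262 + (-2 - 7)) = 1/(262 - 9) = 1/253 ≈ 0.0039526)
96*(b(13, 0) + L) = 96*(2*13 + 1/253) = 96*(26 + 1/253) = 96*(6579/253) = 631584/253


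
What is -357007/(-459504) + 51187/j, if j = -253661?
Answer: 67038121379/116558244144 ≈ 0.57515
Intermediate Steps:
-357007/(-459504) + 51187/j = -357007/(-459504) + 51187/(-253661) = -357007*(-1/459504) + 51187*(-1/253661) = 357007/459504 - 51187/253661 = 67038121379/116558244144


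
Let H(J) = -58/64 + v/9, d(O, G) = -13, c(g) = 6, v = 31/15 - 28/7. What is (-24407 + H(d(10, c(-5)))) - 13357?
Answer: -163145323/4320 ≈ -37765.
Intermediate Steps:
v = -29/15 (v = 31*(1/15) - 28*⅐ = 31/15 - 4 = -29/15 ≈ -1.9333)
H(J) = -4843/4320 (H(J) = -58/64 - 29/15/9 = -58*1/64 - 29/15*⅑ = -29/32 - 29/135 = -4843/4320)
(-24407 + H(d(10, c(-5)))) - 13357 = (-24407 - 4843/4320) - 13357 = -105443083/4320 - 13357 = -163145323/4320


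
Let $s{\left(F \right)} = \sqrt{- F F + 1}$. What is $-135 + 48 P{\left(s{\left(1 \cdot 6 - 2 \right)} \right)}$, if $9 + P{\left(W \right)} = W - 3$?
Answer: $-711 + 48 i \sqrt{15} \approx -711.0 + 185.9 i$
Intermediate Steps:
$s{\left(F \right)} = \sqrt{1 - F^{2}}$ ($s{\left(F \right)} = \sqrt{- F^{2} + 1} = \sqrt{1 - F^{2}}$)
$P{\left(W \right)} = -12 + W$ ($P{\left(W \right)} = -9 + \left(W - 3\right) = -9 + \left(-3 + W\right) = -12 + W$)
$-135 + 48 P{\left(s{\left(1 \cdot 6 - 2 \right)} \right)} = -135 + 48 \left(-12 + \sqrt{1 - \left(1 \cdot 6 - 2\right)^{2}}\right) = -135 + 48 \left(-12 + \sqrt{1 - \left(6 - 2\right)^{2}}\right) = -135 + 48 \left(-12 + \sqrt{1 - 4^{2}}\right) = -135 + 48 \left(-12 + \sqrt{1 - 16}\right) = -135 + 48 \left(-12 + \sqrt{-15}\right) = -135 + 48 \left(-12 + i \sqrt{15}\right) = -135 - \left(576 - 48 i \sqrt{15}\right) = -711 + 48 i \sqrt{15}$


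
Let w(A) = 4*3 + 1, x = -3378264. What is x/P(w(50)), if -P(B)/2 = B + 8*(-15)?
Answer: -1689132/107 ≈ -15786.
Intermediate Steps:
w(A) = 13 (w(A) = 12 + 1 = 13)
P(B) = 240 - 2*B (P(B) = -2*(B + 8*(-15)) = -2*(B - 120) = -2*(-120 + B) = 240 - 2*B)
x/P(w(50)) = -3378264/(240 - 2*13) = -3378264/(240 - 26) = -3378264/214 = -3378264*1/214 = -1689132/107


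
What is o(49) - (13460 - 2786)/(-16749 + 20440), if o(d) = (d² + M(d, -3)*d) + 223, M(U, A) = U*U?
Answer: 443916969/3691 ≈ 1.2027e+5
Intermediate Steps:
M(U, A) = U²
o(d) = 223 + d² + d³ (o(d) = (d² + d²*d) + 223 = (d² + d³) + 223 = 223 + d² + d³)
o(49) - (13460 - 2786)/(-16749 + 20440) = (223 + 49² + 49³) - (13460 - 2786)/(-16749 + 20440) = (223 + 2401 + 117649) - 10674/3691 = 120273 - 10674/3691 = 443916969/3691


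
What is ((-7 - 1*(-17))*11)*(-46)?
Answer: -5060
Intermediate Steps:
((-7 - 1*(-17))*11)*(-46) = ((-7 + 17)*11)*(-46) = (10*11)*(-46) = 110*(-46) = -5060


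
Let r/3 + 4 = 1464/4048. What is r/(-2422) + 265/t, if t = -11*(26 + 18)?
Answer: -261439/481459 ≈ -0.54301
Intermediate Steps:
r = -5523/506 (r = -12 + 3*(1464/4048) = -12 + 3*(1464*(1/4048)) = -12 + 3*(183/506) = -12 + 549/506 = -5523/506 ≈ -10.915)
t = -484 (t = -11*44 = -484)
r/(-2422) + 265/t = -5523/506/(-2422) + 265/(-484) = -5523/506*(-1/2422) + 265*(-1/484) = 789/175076 - 265/484 = -261439/481459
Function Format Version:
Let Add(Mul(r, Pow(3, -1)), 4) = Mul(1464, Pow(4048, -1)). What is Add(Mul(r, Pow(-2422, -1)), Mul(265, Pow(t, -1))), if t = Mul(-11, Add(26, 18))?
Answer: Rational(-261439, 481459) ≈ -0.54301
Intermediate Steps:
r = Rational(-5523, 506) (r = Add(-12, Mul(3, Mul(1464, Pow(4048, -1)))) = Add(-12, Mul(3, Mul(1464, Rational(1, 4048)))) = Add(-12, Mul(3, Rational(183, 506))) = Add(-12, Rational(549, 506)) = Rational(-5523, 506) ≈ -10.915)
t = -484 (t = Mul(-11, 44) = -484)
Add(Mul(r, Pow(-2422, -1)), Mul(265, Pow(t, -1))) = Add(Mul(Rational(-5523, 506), Pow(-2422, -1)), Mul(265, Pow(-484, -1))) = Add(Mul(Rational(-5523, 506), Rational(-1, 2422)), Mul(265, Rational(-1, 484))) = Add(Rational(789, 175076), Rational(-265, 484)) = Rational(-261439, 481459)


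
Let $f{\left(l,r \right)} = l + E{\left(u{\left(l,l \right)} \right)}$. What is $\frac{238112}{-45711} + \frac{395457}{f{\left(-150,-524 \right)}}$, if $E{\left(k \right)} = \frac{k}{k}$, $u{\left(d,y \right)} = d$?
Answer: $- \frac{18112213615}{6810939} \approx -2659.3$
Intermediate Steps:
$E{\left(k \right)} = 1$
$f{\left(l,r \right)} = 1 + l$ ($f{\left(l,r \right)} = l + 1 = 1 + l$)
$\frac{238112}{-45711} + \frac{395457}{f{\left(-150,-524 \right)}} = \frac{238112}{-45711} + \frac{395457}{1 - 150} = 238112 \left(- \frac{1}{45711}\right) + \frac{395457}{-149} = - \frac{238112}{45711} + 395457 \left(- \frac{1}{149}\right) = - \frac{238112}{45711} - \frac{395457}{149} = - \frac{18112213615}{6810939}$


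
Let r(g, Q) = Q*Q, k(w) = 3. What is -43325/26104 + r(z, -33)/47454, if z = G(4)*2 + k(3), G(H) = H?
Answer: -30719959/18768776 ≈ -1.6368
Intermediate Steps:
z = 11 (z = 4*2 + 3 = 8 + 3 = 11)
r(g, Q) = Q²
-43325/26104 + r(z, -33)/47454 = -43325/26104 + (-33)²/47454 = -43325*1/26104 + 1089*(1/47454) = -43325/26104 + 33/1438 = -30719959/18768776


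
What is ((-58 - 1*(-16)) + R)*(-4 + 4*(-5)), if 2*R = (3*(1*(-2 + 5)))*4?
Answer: 576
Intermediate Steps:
R = 18 (R = ((3*(1*(-2 + 5)))*4)/2 = ((3*(1*3))*4)/2 = ((3*3)*4)/2 = (9*4)/2 = (½)*36 = 18)
((-58 - 1*(-16)) + R)*(-4 + 4*(-5)) = ((-58 - 1*(-16)) + 18)*(-4 + 4*(-5)) = ((-58 + 16) + 18)*(-4 - 20) = (-42 + 18)*(-24) = -24*(-24) = 576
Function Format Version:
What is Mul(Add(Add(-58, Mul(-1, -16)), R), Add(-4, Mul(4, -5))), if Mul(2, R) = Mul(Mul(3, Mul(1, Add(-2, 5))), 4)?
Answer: 576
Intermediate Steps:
R = 18 (R = Mul(Rational(1, 2), Mul(Mul(3, Mul(1, Add(-2, 5))), 4)) = Mul(Rational(1, 2), Mul(Mul(3, Mul(1, 3)), 4)) = Mul(Rational(1, 2), Mul(Mul(3, 3), 4)) = Mul(Rational(1, 2), Mul(9, 4)) = Mul(Rational(1, 2), 36) = 18)
Mul(Add(Add(-58, Mul(-1, -16)), R), Add(-4, Mul(4, -5))) = Mul(Add(Add(-58, Mul(-1, -16)), 18), Add(-4, Mul(4, -5))) = Mul(Add(Add(-58, 16), 18), Add(-4, -20)) = Mul(Add(-42, 18), -24) = Mul(-24, -24) = 576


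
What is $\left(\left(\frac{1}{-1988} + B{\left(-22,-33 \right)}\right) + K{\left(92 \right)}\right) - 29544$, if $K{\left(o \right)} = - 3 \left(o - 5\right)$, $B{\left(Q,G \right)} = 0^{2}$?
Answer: $- \frac{59252341}{1988} \approx -29805.0$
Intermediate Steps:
$B{\left(Q,G \right)} = 0$
$K{\left(o \right)} = 15 - 3 o$ ($K{\left(o \right)} = - 3 \left(-5 + o\right) = 15 - 3 o$)
$\left(\left(\frac{1}{-1988} + B{\left(-22,-33 \right)}\right) + K{\left(92 \right)}\right) - 29544 = \left(\left(\frac{1}{-1988} + 0\right) + \left(15 - 276\right)\right) - 29544 = \left(\left(- \frac{1}{1988} + 0\right) + \left(15 - 276\right)\right) - 29544 = \left(- \frac{1}{1988} - 261\right) - 29544 = - \frac{518869}{1988} - 29544 = - \frac{59252341}{1988}$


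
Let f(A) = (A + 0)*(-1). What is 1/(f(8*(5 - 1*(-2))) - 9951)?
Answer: -1/10007 ≈ -9.9930e-5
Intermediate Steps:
f(A) = -A (f(A) = A*(-1) = -A)
1/(f(8*(5 - 1*(-2))) - 9951) = 1/(-8*(5 - 1*(-2)) - 9951) = 1/(-8*(5 + 2) - 9951) = 1/(-8*7 - 9951) = 1/(-1*56 - 9951) = 1/(-56 - 9951) = 1/(-10007) = -1/10007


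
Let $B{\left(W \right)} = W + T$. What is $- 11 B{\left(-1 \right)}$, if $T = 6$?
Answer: $-55$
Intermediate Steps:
$B{\left(W \right)} = 6 + W$ ($B{\left(W \right)} = W + 6 = 6 + W$)
$- 11 B{\left(-1 \right)} = - 11 \left(6 - 1\right) = \left(-11\right) 5 = -55$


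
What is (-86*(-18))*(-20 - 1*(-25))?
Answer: 7740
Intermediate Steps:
(-86*(-18))*(-20 - 1*(-25)) = 1548*(-20 + 25) = 1548*5 = 7740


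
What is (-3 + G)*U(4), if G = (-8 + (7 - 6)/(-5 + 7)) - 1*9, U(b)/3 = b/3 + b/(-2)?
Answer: 39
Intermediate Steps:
U(b) = -b/2 (U(b) = 3*(b/3 + b/(-2)) = 3*(b*(1/3) + b*(-1/2)) = 3*(b/3 - b/2) = 3*(-b/6) = -b/2)
G = -33/2 (G = (-8 + 1/2) - 9 = -15/2 - 9 = -33/2 ≈ -16.500)
(-3 + G)*U(4) = (-3 - 33/2)*(-1/2*4) = -39/2*(-2) = 39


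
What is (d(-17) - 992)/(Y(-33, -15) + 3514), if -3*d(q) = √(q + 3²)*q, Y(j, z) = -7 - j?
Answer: -248/885 + 17*I*√2/5310 ≈ -0.28023 + 0.0045276*I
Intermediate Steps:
d(q) = -q*√(9 + q)/3 (d(q) = -√(q + 3²)*q/3 = -√(q + 9)*q/3 = -√(9 + q)*q/3 = -q*√(9 + q)/3)
(d(-17) - 992)/(Y(-33, -15) + 3514) = (-⅓*(-17)*√(9 - 17) - 992)/((-7 - 1*(-33)) + 3514) = (-⅓*(-17)*√(-8) - 992)/((-7 + 33) + 3514) = (-⅓*(-17)*2*I*√2 - 992)/(26 + 3514) = (34*I*√2/3 - 992)/3540 = (-992 + 34*I*√2/3)*(1/3540) = -248/885 + 17*I*√2/5310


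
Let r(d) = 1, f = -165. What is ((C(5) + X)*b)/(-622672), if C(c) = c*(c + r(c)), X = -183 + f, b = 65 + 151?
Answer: 4293/38917 ≈ 0.11031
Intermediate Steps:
b = 216
X = -348 (X = -183 - 165 = -348)
C(c) = c*(1 + c) (C(c) = c*(c + 1) = c*(1 + c))
((C(5) + X)*b)/(-622672) = ((5*(1 + 5) - 348)*216)/(-622672) = ((5*6 - 348)*216)*(-1/622672) = ((30 - 348)*216)*(-1/622672) = -318*216*(-1/622672) = -68688*(-1/622672) = 4293/38917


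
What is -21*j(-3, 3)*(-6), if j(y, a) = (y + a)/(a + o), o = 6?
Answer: 0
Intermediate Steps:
j(y, a) = (a + y)/(6 + a) (j(y, a) = (y + a)/(a + 6) = (a + y)/(6 + a))
-21*j(-3, 3)*(-6) = -21*(3 - 3)/(6 + 3)*(-6) = -21*0/9*(-6) = -7*0/3*(-6) = -21*0*(-6) = 0*(-6) = 0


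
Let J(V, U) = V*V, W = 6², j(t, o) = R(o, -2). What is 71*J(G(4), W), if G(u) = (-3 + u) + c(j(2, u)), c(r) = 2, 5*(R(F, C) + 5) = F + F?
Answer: 639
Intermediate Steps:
R(F, C) = -5 + 2*F/5 (R(F, C) = -5 + (F + F)/5 = -5 + (2*F)/5 = -5 + 2*F/5)
j(t, o) = -5 + 2*o/5
G(u) = -1 + u (G(u) = (-3 + u) + 2 = -1 + u)
W = 36
J(V, U) = V²
71*J(G(4), W) = 71*(-1 + 4)² = 71*3² = 71*9 = 639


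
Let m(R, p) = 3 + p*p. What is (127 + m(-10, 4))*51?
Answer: 7446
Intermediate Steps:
m(R, p) = 3 + p²
(127 + m(-10, 4))*51 = (127 + (3 + 4²))*51 = (127 + (3 + 16))*51 = (127 + 19)*51 = 146*51 = 7446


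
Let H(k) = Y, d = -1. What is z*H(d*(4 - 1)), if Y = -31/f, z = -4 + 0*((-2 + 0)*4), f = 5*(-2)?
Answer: -62/5 ≈ -12.400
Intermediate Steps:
f = -10
z = -4 (z = -4 + 0*(-2*4) = -4 + 0*(-8) = -4 + 0 = -4)
Y = 31/10 (Y = -31/(-10) = -31*(-1/10) = 31/10 ≈ 3.1000)
H(k) = 31/10
z*H(d*(4 - 1)) = -4*31/10 = -62/5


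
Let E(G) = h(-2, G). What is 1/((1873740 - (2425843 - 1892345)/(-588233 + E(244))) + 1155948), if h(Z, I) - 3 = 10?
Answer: 294110/891061804429 ≈ 3.3007e-7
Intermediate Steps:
h(Z, I) = 13 (h(Z, I) = 3 + 10 = 13)
E(G) = 13
1/((1873740 - (2425843 - 1892345)/(-588233 + E(244))) + 1155948) = 1/((1873740 - (2425843 - 1892345)/(-588233 + 13)) + 1155948) = 1/((1873740 - 533498/(-588220)) + 1155948) = 1/((1873740 - 533498*(-1)/588220) + 1155948) = 1/((1873740 - 1*(-266749/294110)) + 1155948) = 1/((1873740 + 266749/294110) + 1155948) = 1/(551085938149/294110 + 1155948) = 1/(891061804429/294110) = 294110/891061804429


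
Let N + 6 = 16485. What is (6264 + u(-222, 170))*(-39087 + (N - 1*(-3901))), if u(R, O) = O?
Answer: -120360838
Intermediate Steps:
N = 16479 (N = -6 + 16485 = 16479)
(6264 + u(-222, 170))*(-39087 + (N - 1*(-3901))) = (6264 + 170)*(-39087 + (16479 - 1*(-3901))) = 6434*(-39087 + (16479 + 3901)) = 6434*(-39087 + 20380) = 6434*(-18707) = -120360838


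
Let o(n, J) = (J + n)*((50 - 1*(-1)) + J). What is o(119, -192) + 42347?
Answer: 52640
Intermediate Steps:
o(n, J) = (51 + J)*(J + n) (o(n, J) = (J + n)*((50 + 1) + J) = (J + n)*(51 + J) = (51 + J)*(J + n))
o(119, -192) + 42347 = ((-192)² + 51*(-192) + 51*119 - 192*119) + 42347 = (36864 - 9792 + 6069 - 22848) + 42347 = 10293 + 42347 = 52640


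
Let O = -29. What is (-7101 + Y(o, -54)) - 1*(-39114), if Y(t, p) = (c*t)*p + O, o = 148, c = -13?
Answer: 135880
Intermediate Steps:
Y(t, p) = -29 - 13*p*t (Y(t, p) = (-13*t)*p - 29 = -13*p*t - 29 = -29 - 13*p*t)
(-7101 + Y(o, -54)) - 1*(-39114) = (-7101 + (-29 - 13*(-54)*148)) - 1*(-39114) = (-7101 + (-29 + 103896)) + 39114 = (-7101 + 103867) + 39114 = 96766 + 39114 = 135880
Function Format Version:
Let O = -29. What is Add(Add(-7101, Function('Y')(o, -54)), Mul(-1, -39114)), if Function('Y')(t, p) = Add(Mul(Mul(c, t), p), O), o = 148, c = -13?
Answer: 135880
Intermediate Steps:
Function('Y')(t, p) = Add(-29, Mul(-13, p, t)) (Function('Y')(t, p) = Add(Mul(Mul(-13, t), p), -29) = Add(Mul(-13, p, t), -29) = Add(-29, Mul(-13, p, t)))
Add(Add(-7101, Function('Y')(o, -54)), Mul(-1, -39114)) = Add(Add(-7101, Add(-29, Mul(-13, -54, 148))), Mul(-1, -39114)) = Add(Add(-7101, Add(-29, 103896)), 39114) = Add(Add(-7101, 103867), 39114) = Add(96766, 39114) = 135880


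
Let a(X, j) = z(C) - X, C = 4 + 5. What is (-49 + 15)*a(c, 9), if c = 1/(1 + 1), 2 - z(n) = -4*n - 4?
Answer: -1411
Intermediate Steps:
C = 9
z(n) = 6 + 4*n (z(n) = 2 - (-4*n - 4) = 2 - (-4 - 4*n) = 2 + (4 + 4*n) = 6 + 4*n)
c = 1/2 ≈ 0.50000
a(X, j) = 42 - X (a(X, j) = (6 + 4*9) - X = (6 + 36) - X = 42 - X)
(-49 + 15)*a(c, 9) = (-49 + 15)*(42 - 1*1/2) = -34*(42 - 1/2) = -34*83/2 = -1411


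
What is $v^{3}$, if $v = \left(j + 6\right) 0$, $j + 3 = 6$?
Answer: $0$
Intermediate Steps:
$j = 3$ ($j = -3 + 6 = 3$)
$v = 0$ ($v = \left(3 + 6\right) 0 = 9 \cdot 0 = 0$)
$v^{3} = 0^{3} = 0$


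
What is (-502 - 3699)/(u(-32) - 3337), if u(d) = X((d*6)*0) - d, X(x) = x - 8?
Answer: 4201/3313 ≈ 1.2680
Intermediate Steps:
X(x) = -8 + x
u(d) = -8 - d (u(d) = (-8 + (d*6)*0) - d = (-8 + (6*d)*0) - d = (-8 + 0) - d = -8 - d)
(-502 - 3699)/(u(-32) - 3337) = (-502 - 3699)/((-8 - 1*(-32)) - 3337) = -4201/((-8 + 32) - 3337) = -4201/(24 - 3337) = -4201/(-3313) = -4201*(-1/3313) = 4201/3313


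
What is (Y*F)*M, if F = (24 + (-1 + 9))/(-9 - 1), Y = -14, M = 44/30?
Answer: 4928/75 ≈ 65.707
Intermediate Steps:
M = 22/15 (M = 44*(1/30) = 22/15 ≈ 1.4667)
F = -16/5 (F = (24 + 8)/(-10) = 32*(-⅒) = -16/5 ≈ -3.2000)
(Y*F)*M = -14*(-16/5)*(22/15) = (224/5)*(22/15) = 4928/75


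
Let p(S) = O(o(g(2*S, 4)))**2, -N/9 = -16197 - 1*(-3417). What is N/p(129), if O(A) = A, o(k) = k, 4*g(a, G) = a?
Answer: 51120/1849 ≈ 27.647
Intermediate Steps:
g(a, G) = a/4
N = 115020 (N = -9*(-16197 - 1*(-3417)) = -9*(-16197 + 3417) = -9*(-12780) = 115020)
p(S) = S**2/4 (p(S) = ((2*S)/4)**2 = (S/2)**2 = S**2/4)
N/p(129) = 115020/(((1/4)*129**2)) = 115020/(((1/4)*16641)) = 115020/(16641/4) = 115020*(4/16641) = 51120/1849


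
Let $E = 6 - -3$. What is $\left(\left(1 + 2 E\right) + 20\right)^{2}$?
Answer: $1521$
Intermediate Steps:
$E = 9$ ($E = 6 + 3 = 9$)
$\left(\left(1 + 2 E\right) + 20\right)^{2} = \left(\left(1 + 2 \cdot 9\right) + 20\right)^{2} = \left(\left(1 + 18\right) + 20\right)^{2} = \left(19 + 20\right)^{2} = 39^{2} = 1521$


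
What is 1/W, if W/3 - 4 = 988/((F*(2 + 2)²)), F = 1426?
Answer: 5704/69189 ≈ 0.082441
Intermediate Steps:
W = 69189/5704 (W = 12 + 3*(988/((1426*(2 + 2)²))) = 12 + 3*(988/((1426*4²))) = 12 + 3*(988/((1426*16))) = 12 + 3*(988/22816) = 12 + 3*(988*(1/22816)) = 12 + 3*(247/5704) = 12 + 741/5704 = 69189/5704 ≈ 12.130)
1/W = 1/(69189/5704) = 5704/69189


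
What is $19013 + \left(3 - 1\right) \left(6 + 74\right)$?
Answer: $19173$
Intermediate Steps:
$19013 + \left(3 - 1\right) \left(6 + 74\right) = 19013 + \left(3 - 1\right) 80 = 19013 + 2 \cdot 80 = 19013 + 160 = 19173$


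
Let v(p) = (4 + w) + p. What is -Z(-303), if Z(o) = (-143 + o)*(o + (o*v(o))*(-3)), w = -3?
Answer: -122570166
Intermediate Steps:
v(p) = 1 + p (v(p) = (4 - 3) + p = 1 + p)
Z(o) = (-143 + o)*(o - 3*o*(1 + o)) (Z(o) = (-143 + o)*(o + (o*(1 + o))*(-3)) = (-143 + o)*(o - 3*o*(1 + o)))
-Z(-303) = -(-303)*(286 - 3*(-303)² + 427*(-303)) = -(-303)*(286 - 3*91809 - 129381) = -(-303)*(286 - 275427 - 129381) = -(-303)*(-404522) = -1*122570166 = -122570166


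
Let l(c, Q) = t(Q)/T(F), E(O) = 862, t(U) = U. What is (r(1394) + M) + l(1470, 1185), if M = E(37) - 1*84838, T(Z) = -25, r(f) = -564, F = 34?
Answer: -422937/5 ≈ -84587.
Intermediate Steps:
M = -83976 (M = 862 - 1*84838 = 862 - 84838 = -83976)
l(c, Q) = -Q/25 (l(c, Q) = Q/(-25) = Q*(-1/25) = -Q/25)
(r(1394) + M) + l(1470, 1185) = (-564 - 83976) - 1/25*1185 = -84540 - 237/5 = -422937/5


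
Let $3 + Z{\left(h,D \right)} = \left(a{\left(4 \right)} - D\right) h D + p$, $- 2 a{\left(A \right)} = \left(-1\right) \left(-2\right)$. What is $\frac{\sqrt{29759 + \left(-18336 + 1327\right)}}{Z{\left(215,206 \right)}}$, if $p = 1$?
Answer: $- \frac{5 \sqrt{510}}{9168032} \approx -1.2316 \cdot 10^{-5}$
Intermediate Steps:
$a{\left(A \right)} = -1$ ($a{\left(A \right)} = - \frac{\left(-1\right) \left(-2\right)}{2} = \left(- \frac{1}{2}\right) 2 = -1$)
$Z{\left(h,D \right)} = -2 + D h \left(-1 - D\right)$ ($Z{\left(h,D \right)} = -3 + \left(\left(-1 - D\right) h D + 1\right) = -3 + \left(\left(-1 - D\right) D h + 1\right) = -3 + \left(D h \left(-1 - D\right) + 1\right) = -3 + \left(1 + D h \left(-1 - D\right)\right) = -2 + D h \left(-1 - D\right)$)
$\frac{\sqrt{29759 + \left(-18336 + 1327\right)}}{Z{\left(215,206 \right)}} = \frac{\sqrt{29759 + \left(-18336 + 1327\right)}}{-2 - 206 \cdot 215 - 215 \cdot 206^{2}} = \frac{\sqrt{29759 - 17009}}{-2 - 44290 - 215 \cdot 42436} = \frac{\sqrt{12750}}{-2 - 44290 - 9123740} = \frac{5 \sqrt{510}}{-9168032} = 5 \sqrt{510} \left(- \frac{1}{9168032}\right) = - \frac{5 \sqrt{510}}{9168032}$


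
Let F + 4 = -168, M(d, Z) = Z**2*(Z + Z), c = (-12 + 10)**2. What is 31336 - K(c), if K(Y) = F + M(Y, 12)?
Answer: 28052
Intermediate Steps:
c = 4 (c = (-2)**2 = 4)
M(d, Z) = 2*Z**3 (M(d, Z) = Z**2*(2*Z) = 2*Z**3)
F = -172 (F = -4 - 168 = -172)
K(Y) = 3284 (K(Y) = -172 + 2*12**3 = -172 + 2*1728 = -172 + 3456 = 3284)
31336 - K(c) = 31336 - 1*3284 = 31336 - 3284 = 28052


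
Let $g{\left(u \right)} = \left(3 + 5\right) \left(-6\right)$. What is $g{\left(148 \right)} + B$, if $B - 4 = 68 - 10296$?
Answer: $-10272$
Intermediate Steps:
$g{\left(u \right)} = -48$ ($g{\left(u \right)} = 8 \left(-6\right) = -48$)
$B = -10224$ ($B = 4 + \left(68 - 10296\right) = 4 - 10228 = -10224$)
$g{\left(148 \right)} + B = -48 - 10224 = -10272$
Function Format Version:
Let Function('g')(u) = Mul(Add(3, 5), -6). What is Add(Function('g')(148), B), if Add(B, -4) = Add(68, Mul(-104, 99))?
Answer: -10272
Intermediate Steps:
Function('g')(u) = -48 (Function('g')(u) = Mul(8, -6) = -48)
B = -10224 (B = Add(4, Add(68, Mul(-104, 99))) = Add(4, Add(68, -10296)) = Add(4, -10228) = -10224)
Add(Function('g')(148), B) = Add(-48, -10224) = -10272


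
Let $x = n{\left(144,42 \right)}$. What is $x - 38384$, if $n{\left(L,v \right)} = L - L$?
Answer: $-38384$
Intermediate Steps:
$n{\left(L,v \right)} = 0$
$x = 0$
$x - 38384 = 0 - 38384 = -38384$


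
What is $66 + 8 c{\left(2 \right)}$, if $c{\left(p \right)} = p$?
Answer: $82$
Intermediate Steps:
$66 + 8 c{\left(2 \right)} = 66 + 8 \cdot 2 = 66 + 16 = 82$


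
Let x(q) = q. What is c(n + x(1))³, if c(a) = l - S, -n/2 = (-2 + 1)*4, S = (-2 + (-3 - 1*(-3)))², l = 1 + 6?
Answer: 27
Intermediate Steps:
l = 7
S = 4 (S = (-2 + (-3 + 3))² = (-2 + 0)² = (-2)² = 4)
n = 8 (n = -2*(-2 + 1)*4 = -(-2)*4 = -2*(-4) = 8)
c(a) = 3 (c(a) = 7 - 1*4 = 7 - 4 = 3)
c(n + x(1))³ = 3³ = 27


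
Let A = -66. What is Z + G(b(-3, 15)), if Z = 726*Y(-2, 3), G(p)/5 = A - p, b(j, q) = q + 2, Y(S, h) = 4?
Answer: 2489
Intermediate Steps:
b(j, q) = 2 + q
G(p) = -330 - 5*p (G(p) = 5*(-66 - p) = -330 - 5*p)
Z = 2904 (Z = 726*4 = 2904)
Z + G(b(-3, 15)) = 2904 + (-330 - 5*(2 + 15)) = 2904 + (-330 - 5*17) = 2904 + (-330 - 85) = 2904 - 415 = 2489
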